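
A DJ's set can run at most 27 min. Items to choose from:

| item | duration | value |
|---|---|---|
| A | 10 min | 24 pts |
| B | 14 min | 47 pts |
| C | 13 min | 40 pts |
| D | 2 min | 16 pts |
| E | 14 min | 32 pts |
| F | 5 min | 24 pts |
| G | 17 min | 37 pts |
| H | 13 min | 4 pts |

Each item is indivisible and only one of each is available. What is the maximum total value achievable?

Check high-value combinations within 27 min:
- B+D+F: duration 14+2+5=21, value 47+16+24=87
- A+B+D: duration 10+14+2=26, value 24+47+16=87
- B+C: duration 14+13=27, value 47+40=87
- C+D+F: duration 13+2+5=20, value 40+16+24=80
- A+C+D: duration 10+13+2=25, value 24+40+16=80
Best: 87 pts.

87 pts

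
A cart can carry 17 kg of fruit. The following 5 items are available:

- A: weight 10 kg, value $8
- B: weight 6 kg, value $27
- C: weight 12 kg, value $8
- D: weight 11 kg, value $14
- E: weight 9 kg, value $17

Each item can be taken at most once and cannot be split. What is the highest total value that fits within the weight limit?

This is a 0/1 knapsack; check combinations near the capacity.
- B+E: weight 6+9=15, value 27+17=44
- B+D: weight 6+11=17, value 27+14=41
- A+B: weight 10+6=16, value 8+27=35
Best: $44.

$44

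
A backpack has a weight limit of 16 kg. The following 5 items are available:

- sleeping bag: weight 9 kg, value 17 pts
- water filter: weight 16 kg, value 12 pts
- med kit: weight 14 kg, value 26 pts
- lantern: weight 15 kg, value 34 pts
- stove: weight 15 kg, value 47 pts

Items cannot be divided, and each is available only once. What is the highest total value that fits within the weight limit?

This is a 0/1 knapsack; check combinations near the capacity.
- stove: weight 15, value 47
- lantern: weight 15, value 34
- med kit: weight 14, value 26
Best: 47 pts.

47 pts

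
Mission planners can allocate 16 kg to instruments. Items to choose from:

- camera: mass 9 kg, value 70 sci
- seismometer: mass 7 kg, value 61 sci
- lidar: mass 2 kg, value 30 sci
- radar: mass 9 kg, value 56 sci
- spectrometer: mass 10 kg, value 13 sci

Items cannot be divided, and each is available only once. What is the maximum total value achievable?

Check high-value combinations within 16 kg:
- camera+seismometer: mass 9+7=16, value 70+61=131
- seismometer+radar: mass 7+9=16, value 61+56=117
- camera+lidar: mass 9+2=11, value 70+30=100
Best: 131 sci.

131 sci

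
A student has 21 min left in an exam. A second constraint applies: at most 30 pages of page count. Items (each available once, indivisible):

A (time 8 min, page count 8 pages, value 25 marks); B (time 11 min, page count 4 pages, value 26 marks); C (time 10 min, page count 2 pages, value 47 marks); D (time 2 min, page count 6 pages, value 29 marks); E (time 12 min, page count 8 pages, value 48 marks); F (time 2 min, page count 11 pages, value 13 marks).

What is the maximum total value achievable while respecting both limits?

101 marks

Feasible sets respecting both limits:
- A+C+D: time 20, page count 16, value 101
- D+E+F: time 16, page count 25, value 90
- C+D+F: time 14, page count 19, value 89
Best: 101 marks.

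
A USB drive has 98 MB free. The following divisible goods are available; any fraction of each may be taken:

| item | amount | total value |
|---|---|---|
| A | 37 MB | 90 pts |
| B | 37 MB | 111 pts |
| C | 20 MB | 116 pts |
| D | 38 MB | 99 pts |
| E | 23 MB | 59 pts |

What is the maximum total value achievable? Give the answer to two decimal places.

Take in order of value per unit:
- C (116/20 per unit): all 20 → value 116, running total 116.00
- B (111/37 per unit): all 37 → value 111, running total 227.00
- D (99/38 per unit): all 38 → value 99, running total 326.00
- E (59/23 per unit): 3 of 23 → value 3×59/23 = 7.6957, running total 333.70
Total 333.70.

333.70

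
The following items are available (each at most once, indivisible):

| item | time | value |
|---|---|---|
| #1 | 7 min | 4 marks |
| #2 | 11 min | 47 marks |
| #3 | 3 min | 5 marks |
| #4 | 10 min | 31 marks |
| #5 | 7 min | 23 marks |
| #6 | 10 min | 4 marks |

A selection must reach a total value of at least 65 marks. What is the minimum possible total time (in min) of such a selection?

18

Subsets with value ≥ 65, sorted by total time:
- #2+#5: time 18, value 70
- #2+#4: time 21, value 78
- #2+#3+#5: time 21, value 75
- #2+#3+#4: time 24, value 83
Minimum time: 18 min.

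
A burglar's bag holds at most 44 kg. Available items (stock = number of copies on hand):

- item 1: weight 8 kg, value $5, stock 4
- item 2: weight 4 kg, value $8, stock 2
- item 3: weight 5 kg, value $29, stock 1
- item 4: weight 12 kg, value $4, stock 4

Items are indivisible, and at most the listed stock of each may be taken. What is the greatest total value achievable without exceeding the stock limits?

Best selections within weight 44 and stock limits:
- 3×item 1 + 2×item 2 + 1×item 3: weight 37, value 60
- 2×item 1 + 2×item 2 + 1×item 3 + 1×item 4: weight 41, value 59
Best: $60.

$60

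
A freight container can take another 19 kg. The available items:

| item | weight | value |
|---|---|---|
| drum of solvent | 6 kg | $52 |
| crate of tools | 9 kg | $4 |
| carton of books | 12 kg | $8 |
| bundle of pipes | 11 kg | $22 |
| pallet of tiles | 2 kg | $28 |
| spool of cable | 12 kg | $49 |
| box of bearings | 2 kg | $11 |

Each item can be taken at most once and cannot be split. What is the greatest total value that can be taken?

Check high-value combinations within 19 kg:
- drum of solvent+bundle of pipes+pallet of tiles: weight 6+11+2=19, value 52+22+28=102
- drum of solvent+spool of cable: weight 6+12=18, value 52+49=101
- drum of solvent+crate of tools+pallet of tiles+box of bearings: weight 6+9+2+2=19, value 52+4+28+11=95
Best: $102.

$102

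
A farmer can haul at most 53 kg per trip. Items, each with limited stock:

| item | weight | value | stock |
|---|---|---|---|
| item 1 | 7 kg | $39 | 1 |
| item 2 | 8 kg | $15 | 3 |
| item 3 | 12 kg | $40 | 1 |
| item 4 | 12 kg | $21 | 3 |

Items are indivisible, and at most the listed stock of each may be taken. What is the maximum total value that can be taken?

Top feasible selections:
- 1×item 1 + 1×item 2 + 1×item 3 + 2×item 4: weight 51, value 136
- 1×item 1 + 2×item 2 + 1×item 3 + 1×item 4: weight 47, value 130
- 1×item 1 + 3×item 2 + 1×item 3: weight 43, value 124
Best: $136.

$136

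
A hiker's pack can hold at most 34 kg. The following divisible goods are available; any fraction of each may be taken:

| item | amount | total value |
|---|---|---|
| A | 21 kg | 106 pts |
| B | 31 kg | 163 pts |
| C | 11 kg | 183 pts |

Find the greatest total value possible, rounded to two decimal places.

303.94

Take in order of value per unit:
- C (183/11 per unit): all 11 → value 183, running total 183.00
- B (163/31 per unit): 23 of 31 → value 23×163/31 = 120.9355, running total 303.94
Total 303.94.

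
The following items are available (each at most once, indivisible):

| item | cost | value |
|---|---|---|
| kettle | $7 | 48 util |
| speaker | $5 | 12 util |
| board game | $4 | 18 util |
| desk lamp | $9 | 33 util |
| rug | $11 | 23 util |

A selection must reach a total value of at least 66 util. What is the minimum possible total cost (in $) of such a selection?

Subsets with value ≥ 66, sorted by total cost:
- kettle+board game: cost 11, value 66
- kettle+desk lamp: cost 16, value 81
- kettle+speaker+board game: cost 16, value 78
- kettle+rug: cost 18, value 71
Minimum cost: 11 $.

11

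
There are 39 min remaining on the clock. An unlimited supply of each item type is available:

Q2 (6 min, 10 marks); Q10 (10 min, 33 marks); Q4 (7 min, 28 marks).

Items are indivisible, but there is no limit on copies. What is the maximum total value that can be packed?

145 marks

Best value-per-unit is Q4 at 28/7; filling with it alone gives 5×28 = 140.
Optimal mix: 1×Q10 + 4×Q4 → time 38, value 145.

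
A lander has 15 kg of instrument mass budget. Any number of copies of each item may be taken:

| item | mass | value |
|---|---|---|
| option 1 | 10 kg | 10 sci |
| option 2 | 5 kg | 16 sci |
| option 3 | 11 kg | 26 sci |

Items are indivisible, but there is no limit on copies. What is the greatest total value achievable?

48 sci

Best value-per-unit is option 2 at 16/5, and filling with it alone uses mass 3×5=15. No mix of the others beats 3×16 = 48.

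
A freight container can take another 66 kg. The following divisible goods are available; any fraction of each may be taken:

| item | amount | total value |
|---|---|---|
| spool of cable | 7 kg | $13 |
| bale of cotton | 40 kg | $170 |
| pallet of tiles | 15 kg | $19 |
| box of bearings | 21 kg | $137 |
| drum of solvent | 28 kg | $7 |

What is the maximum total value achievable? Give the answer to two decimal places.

316.29

Take in order of value per unit:
- box of bearings (137/21 per unit): all 21 → value 137, running total 137.00
- bale of cotton (170/40 per unit): all 40 → value 170, running total 307.00
- spool of cable (13/7 per unit): 5 of 7 → value 5×13/7 = 9.2857, running total 316.29
Total 316.29.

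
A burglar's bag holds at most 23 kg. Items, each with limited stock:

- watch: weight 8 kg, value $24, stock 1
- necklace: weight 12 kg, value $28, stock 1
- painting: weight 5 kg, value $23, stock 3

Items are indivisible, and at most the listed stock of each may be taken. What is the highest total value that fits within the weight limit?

$93

Best selections within weight 23 and stock limits:
- 1×watch + 3×painting: weight 23, value 93
- 1×necklace + 2×painting: weight 22, value 74
Best: $93.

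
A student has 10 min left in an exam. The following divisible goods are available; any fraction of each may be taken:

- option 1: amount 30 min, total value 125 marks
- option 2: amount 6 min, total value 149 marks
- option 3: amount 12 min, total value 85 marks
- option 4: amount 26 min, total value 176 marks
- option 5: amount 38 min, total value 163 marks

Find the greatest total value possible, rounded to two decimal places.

Take in order of value per unit:
- option 2 (149/6 per unit): all 6 → value 149, running total 149.00
- option 3 (85/12 per unit): 4 of 12 → value 4×85/12 = 28.3333, running total 177.33
Total 177.33.

177.33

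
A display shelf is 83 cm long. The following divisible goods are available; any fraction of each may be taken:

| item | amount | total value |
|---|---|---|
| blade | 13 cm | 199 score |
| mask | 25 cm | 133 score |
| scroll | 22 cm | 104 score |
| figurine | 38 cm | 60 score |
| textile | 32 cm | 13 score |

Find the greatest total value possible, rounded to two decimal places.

472.32

Take in order of value per unit:
- blade (199/13 per unit): all 13 → value 199, running total 199.00
- mask (133/25 per unit): all 25 → value 133, running total 332.00
- scroll (104/22 per unit): all 22 → value 104, running total 436.00
- figurine (60/38 per unit): 23 of 38 → value 23×60/38 = 36.3158, running total 472.32
Total 472.32.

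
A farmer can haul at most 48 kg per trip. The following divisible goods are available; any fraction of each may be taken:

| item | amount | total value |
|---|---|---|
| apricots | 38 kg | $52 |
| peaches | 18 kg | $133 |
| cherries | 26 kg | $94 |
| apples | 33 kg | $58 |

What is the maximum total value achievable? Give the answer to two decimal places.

234.03

Take in order of value per unit:
- peaches (133/18 per unit): all 18 → value 133, running total 133.00
- cherries (94/26 per unit): all 26 → value 94, running total 227.00
- apples (58/33 per unit): 4 of 33 → value 4×58/33 = 7.0303, running total 234.03
Total 234.03.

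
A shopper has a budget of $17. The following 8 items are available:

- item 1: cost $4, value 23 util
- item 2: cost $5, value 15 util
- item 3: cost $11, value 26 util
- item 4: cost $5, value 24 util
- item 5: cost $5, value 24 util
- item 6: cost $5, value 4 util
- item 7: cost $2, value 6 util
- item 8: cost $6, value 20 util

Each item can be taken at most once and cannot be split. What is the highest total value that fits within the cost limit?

77 util

Check high-value combinations within $17:
- item 1+item 4+item 5+item 7: cost 4+5+5+2=16, value 23+24+24+6=77
- item 1+item 4+item 7+item 8: cost 4+5+2+6=17, value 23+24+6+20=73
- item 1+item 5+item 7+item 8: cost 4+5+2+6=17, value 23+24+6+20=73
Best: 77 util.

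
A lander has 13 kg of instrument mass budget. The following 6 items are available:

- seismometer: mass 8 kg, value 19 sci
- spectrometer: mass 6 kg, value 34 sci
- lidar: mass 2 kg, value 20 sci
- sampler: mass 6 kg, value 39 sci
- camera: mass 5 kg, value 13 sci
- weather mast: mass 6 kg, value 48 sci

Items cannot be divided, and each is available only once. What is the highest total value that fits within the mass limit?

87 sci

Check high-value combinations within 13 kg:
- sampler+weather mast: mass 6+6=12, value 39+48=87
- spectrometer+weather mast: mass 6+6=12, value 34+48=82
- lidar+camera+weather mast: mass 2+5+6=13, value 20+13+48=81
- spectrometer+sampler: mass 6+6=12, value 34+39=73
Best: 87 sci.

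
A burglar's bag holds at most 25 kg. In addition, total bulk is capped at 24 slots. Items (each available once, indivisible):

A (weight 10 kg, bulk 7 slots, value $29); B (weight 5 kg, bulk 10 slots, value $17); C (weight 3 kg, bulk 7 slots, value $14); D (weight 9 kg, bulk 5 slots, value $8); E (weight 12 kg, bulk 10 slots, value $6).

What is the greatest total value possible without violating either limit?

Feasible sets respecting both limits:
- A+B+C: weight 18, bulk 24, value 60
- A+B+D: weight 24, bulk 22, value 54
- A+C+D: weight 22, bulk 19, value 51
Best: $60.

$60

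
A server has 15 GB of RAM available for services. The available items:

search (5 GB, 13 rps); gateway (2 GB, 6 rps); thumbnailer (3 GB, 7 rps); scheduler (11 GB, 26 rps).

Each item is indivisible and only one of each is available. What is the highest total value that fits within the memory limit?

This is a 0/1 knapsack; check combinations near the capacity.
- thumbnailer+scheduler: memory 3+11=14, value 7+26=33
- gateway+scheduler: memory 2+11=13, value 6+26=32
- search+gateway+thumbnailer: memory 5+2+3=10, value 13+6+7=26
Best: 33 rps.

33 rps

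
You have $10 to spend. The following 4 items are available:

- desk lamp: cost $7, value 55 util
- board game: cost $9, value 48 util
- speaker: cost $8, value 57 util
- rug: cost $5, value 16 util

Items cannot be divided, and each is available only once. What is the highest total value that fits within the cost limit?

Check high-value combinations within $10:
- speaker: cost 8, value 57
- desk lamp: cost 7, value 55
- board game: cost 9, value 48
- rug: cost 5, value 16
Best: 57 util.

57 util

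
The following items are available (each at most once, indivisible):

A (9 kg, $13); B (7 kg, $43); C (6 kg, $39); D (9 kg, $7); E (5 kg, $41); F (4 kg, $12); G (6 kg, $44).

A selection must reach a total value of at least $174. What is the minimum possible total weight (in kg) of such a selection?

28

Subsets with value ≥ 174, sorted by total weight:
- B+C+E+F+G: weight 28, value 179
- A+B+C+E+G: weight 33, value 180
- B+C+D+E+G: weight 33, value 174
- A+B+C+E+F+G: weight 37, value 192
Minimum weight: 28 kg.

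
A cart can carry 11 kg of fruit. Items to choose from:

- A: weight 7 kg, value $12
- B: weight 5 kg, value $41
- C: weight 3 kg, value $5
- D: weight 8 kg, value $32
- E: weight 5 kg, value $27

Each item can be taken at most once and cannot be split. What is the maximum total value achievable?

This is a 0/1 knapsack; check combinations near the capacity.
- B+E: weight 5+5=10, value 41+27=68
- B+C: weight 5+3=8, value 41+5=46
- B: weight 5, value 41
- C+D: weight 3+8=11, value 5+32=37
Best: $68.

$68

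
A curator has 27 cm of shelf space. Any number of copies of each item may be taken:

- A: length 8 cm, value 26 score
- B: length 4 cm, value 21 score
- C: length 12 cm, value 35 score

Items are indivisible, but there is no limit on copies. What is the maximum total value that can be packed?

126 score

Best value-per-unit is B at 21/4, and filling with it alone uses length 6×4=24. No mix of the others beats 6×21 = 126.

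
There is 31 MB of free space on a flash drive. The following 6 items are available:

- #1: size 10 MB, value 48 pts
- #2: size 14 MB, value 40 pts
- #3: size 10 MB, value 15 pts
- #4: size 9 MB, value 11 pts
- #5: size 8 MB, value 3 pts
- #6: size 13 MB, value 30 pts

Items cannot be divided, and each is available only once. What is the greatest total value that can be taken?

88 pts

Check high-value combinations within 31 MB:
- #1+#2: size 10+14=24, value 48+40=88
- #1+#5+#6: size 10+8+13=31, value 48+3+30=81
- #1+#6: size 10+13=23, value 48+30=78
- #1+#3+#4: size 10+10+9=29, value 48+15+11=74
Best: 88 pts.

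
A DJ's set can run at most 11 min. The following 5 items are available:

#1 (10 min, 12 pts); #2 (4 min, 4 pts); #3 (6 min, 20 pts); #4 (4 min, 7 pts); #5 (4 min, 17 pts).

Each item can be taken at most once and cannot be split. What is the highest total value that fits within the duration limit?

This is a 0/1 knapsack; check combinations near the capacity.
- #3+#5: duration 6+4=10, value 20+17=37
- #3+#4: duration 6+4=10, value 20+7=27
- #4+#5: duration 4+4=8, value 7+17=24
- #2+#3: duration 4+6=10, value 4+20=24
- #2+#5: duration 4+4=8, value 4+17=21
Best: 37 pts.

37 pts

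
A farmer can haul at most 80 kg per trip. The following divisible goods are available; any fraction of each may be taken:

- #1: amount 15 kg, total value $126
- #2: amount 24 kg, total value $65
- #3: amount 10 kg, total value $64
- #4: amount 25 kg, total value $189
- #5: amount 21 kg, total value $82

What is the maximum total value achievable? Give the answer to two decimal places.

485.38

Take in order of value per unit:
- #1 (126/15 per unit): all 15 → value 126, running total 126.00
- #4 (189/25 per unit): all 25 → value 189, running total 315.00
- #3 (64/10 per unit): all 10 → value 64, running total 379.00
- #5 (82/21 per unit): all 21 → value 82, running total 461.00
- #2 (65/24 per unit): 9 of 24 → value 9×65/24 = 24.3750, running total 485.38
Total 485.38.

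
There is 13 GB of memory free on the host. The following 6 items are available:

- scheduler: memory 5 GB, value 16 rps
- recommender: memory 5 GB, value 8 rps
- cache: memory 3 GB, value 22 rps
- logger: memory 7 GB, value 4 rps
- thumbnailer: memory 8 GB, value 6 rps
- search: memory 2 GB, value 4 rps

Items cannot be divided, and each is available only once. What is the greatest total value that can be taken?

This is a 0/1 knapsack; check combinations near the capacity.
- scheduler+recommender+cache: memory 5+5+3=13, value 16+8+22=46
- scheduler+cache+search: memory 5+3+2=10, value 16+22+4=42
- scheduler+cache: memory 5+3=8, value 16+22=38
- recommender+cache+search: memory 5+3+2=10, value 8+22+4=34
Best: 46 rps.

46 rps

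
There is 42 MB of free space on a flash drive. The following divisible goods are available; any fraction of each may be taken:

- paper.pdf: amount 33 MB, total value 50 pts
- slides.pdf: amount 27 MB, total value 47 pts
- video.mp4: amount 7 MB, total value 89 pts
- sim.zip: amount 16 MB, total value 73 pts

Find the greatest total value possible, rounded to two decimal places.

Take in order of value per unit:
- video.mp4 (89/7 per unit): all 7 → value 89, running total 89.00
- sim.zip (73/16 per unit): all 16 → value 73, running total 162.00
- slides.pdf (47/27 per unit): 19 of 27 → value 19×47/27 = 33.0741, running total 195.07
Total 195.07.

195.07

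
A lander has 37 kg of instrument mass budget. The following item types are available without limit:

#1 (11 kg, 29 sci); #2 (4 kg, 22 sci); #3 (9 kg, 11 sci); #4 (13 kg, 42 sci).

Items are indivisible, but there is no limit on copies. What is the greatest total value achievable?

Best value-per-unit is #2 at 22/4, and filling with it alone uses mass 9×4=36. No mix of the others beats 9×22 = 198.

198 sci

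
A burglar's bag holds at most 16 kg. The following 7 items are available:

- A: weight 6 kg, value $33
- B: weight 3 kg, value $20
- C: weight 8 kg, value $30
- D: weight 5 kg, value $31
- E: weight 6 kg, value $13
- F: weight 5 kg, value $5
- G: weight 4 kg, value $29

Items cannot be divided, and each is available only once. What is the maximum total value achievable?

$93

Check high-value combinations within 16 kg:
- A+D+G: weight 6+5+4=15, value 33+31+29=93
- A+B+D: weight 6+3+5=14, value 33+20+31=84
- A+B+G: weight 6+3+4=13, value 33+20+29=82
- B+C+D: weight 3+8+5=16, value 20+30+31=81
Best: $93.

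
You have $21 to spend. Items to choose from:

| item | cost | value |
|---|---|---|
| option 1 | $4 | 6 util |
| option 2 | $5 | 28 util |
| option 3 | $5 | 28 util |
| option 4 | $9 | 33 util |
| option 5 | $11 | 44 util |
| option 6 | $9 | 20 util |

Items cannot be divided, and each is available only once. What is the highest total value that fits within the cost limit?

100 util

Check high-value combinations within $21:
- option 2+option 3+option 5: cost 5+5+11=21, value 28+28+44=100
- option 2+option 3+option 4: cost 5+5+9=19, value 28+28+33=89
- option 1+option 2+option 5: cost 4+5+11=20, value 6+28+44=78
Best: 100 util.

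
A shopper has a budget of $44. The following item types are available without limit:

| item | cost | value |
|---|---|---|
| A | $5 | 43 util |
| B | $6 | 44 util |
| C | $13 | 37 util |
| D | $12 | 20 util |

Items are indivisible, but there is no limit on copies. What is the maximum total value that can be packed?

Best value-per-unit is A at 43/5; filling with it alone gives 8×43 = 344.
Optimal mix: 4×A + 4×B → cost 44, value 348.

348 util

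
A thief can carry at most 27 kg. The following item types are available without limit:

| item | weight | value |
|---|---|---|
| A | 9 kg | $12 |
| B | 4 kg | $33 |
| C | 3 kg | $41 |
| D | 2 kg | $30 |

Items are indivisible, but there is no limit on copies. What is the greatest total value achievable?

Best value-per-unit is D at 30/2; filling with it alone gives 13×30 = 390.
Optimal mix: 1×C + 12×D → weight 27, value 401.

$401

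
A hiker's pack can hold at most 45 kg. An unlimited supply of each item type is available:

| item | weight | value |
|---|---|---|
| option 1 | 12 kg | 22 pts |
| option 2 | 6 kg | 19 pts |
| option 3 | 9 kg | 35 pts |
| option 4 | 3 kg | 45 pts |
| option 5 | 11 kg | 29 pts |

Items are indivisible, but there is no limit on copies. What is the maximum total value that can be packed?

Best value-per-unit is option 4 at 45/3, and filling with it alone uses weight 15×3=45. No mix of the others beats 15×45 = 675.

675 pts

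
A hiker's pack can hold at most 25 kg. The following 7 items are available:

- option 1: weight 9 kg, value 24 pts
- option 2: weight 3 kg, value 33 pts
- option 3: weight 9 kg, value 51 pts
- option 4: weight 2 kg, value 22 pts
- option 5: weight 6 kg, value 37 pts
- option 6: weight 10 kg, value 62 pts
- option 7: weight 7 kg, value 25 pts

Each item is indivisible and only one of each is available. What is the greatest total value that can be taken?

168 pts

Check high-value combinations within 25 kg:
- option 2+option 3+option 4+option 6: weight 3+9+2+10=24, value 33+51+22+62=168
- option 2+option 4+option 5+option 6: weight 3+2+6+10=21, value 33+22+37+62=154
- option 3+option 5+option 6: weight 9+6+10=25, value 51+37+62=150
Best: 168 pts.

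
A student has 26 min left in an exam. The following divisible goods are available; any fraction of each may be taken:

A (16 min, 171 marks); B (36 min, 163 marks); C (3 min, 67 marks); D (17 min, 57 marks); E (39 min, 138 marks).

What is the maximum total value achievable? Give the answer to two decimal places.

Take in order of value per unit:
- C (67/3 per unit): all 3 → value 67, running total 67.00
- A (171/16 per unit): all 16 → value 171, running total 238.00
- B (163/36 per unit): 7 of 36 → value 7×163/36 = 31.6944, running total 269.69
Total 269.69.

269.69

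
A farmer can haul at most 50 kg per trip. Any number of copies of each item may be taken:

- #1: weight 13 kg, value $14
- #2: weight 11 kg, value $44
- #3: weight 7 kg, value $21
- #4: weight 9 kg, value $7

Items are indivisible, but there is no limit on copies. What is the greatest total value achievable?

Best value-per-unit is #2 at 44/11, and filling with it alone uses weight 4×11=44. No mix of the others beats 4×44 = 176.

$176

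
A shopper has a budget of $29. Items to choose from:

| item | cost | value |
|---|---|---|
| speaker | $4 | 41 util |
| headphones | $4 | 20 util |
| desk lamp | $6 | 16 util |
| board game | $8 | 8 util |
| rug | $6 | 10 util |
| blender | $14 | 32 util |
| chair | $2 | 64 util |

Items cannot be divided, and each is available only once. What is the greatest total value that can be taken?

157 util

Check high-value combinations within $29:
- speaker+headphones+blender+chair: cost 4+4+14+2=24, value 41+20+32+64=157
- speaker+desk lamp+blender+chair: cost 4+6+14+2=26, value 41+16+32+64=153
- speaker+headphones+desk lamp+rug+chair: cost 4+4+6+6+2=22, value 41+20+16+10+64=151
- speaker+headphones+desk lamp+board game+chair: cost 4+4+6+8+2=24, value 41+20+16+8+64=149
- speaker+rug+blender+chair: cost 4+6+14+2=26, value 41+10+32+64=147
Best: 157 util.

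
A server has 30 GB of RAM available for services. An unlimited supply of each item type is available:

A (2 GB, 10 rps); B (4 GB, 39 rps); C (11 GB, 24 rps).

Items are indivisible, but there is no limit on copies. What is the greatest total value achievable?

283 rps

Best value-per-unit is B at 39/4; filling with it alone gives 7×39 = 273.
Optimal mix: 1×A + 7×B → memory 30, value 283.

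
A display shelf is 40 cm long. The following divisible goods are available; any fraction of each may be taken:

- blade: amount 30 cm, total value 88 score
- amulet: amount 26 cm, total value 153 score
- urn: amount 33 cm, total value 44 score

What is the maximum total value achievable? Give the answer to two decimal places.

194.07

Take in order of value per unit:
- amulet (153/26 per unit): all 26 → value 153, running total 153.00
- blade (88/30 per unit): 14 of 30 → value 14×88/30 = 41.0667, running total 194.07
Total 194.07.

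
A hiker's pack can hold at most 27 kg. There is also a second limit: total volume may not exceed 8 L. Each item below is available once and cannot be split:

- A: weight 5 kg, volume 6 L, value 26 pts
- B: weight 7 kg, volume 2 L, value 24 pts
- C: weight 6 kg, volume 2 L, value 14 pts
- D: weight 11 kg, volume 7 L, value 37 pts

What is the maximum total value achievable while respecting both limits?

50 pts

Feasible sets respecting both limits:
- A+B: weight 12, volume 8, value 50
- A+C: weight 11, volume 8, value 40
- B+C: weight 13, volume 4, value 38
Best: 50 pts.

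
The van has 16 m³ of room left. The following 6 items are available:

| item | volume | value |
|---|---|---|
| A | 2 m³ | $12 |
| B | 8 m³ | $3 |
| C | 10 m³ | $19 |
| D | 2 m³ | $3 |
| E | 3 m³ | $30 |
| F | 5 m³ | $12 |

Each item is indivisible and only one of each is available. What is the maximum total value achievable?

Check high-value combinations within 16 m³:
- A+C+E: volume 2+10+3=15, value 12+19+30=61
- A+D+E+F: volume 2+2+3+5=12, value 12+3+30+12=57
- A+E+F: volume 2+3+5=10, value 12+30+12=54
- C+D+E: volume 10+2+3=15, value 19+3+30=52
- C+E: volume 10+3=13, value 19+30=49
Best: $61.

$61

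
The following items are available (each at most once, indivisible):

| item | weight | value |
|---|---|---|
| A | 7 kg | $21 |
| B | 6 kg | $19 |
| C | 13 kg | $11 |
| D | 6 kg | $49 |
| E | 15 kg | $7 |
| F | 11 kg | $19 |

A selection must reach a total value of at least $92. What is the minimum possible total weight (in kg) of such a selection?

30

Subsets with value ≥ 92, sorted by total weight:
- A+B+D+F: weight 30, value 108
- A+B+C+D: weight 32, value 100
Minimum weight: 30 kg.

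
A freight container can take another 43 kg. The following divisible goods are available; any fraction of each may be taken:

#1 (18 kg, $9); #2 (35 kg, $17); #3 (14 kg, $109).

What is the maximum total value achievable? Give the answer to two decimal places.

Take in order of value per unit:
- #3 (109/14 per unit): all 14 → value 109, running total 109.00
- #1 (9/18 per unit): all 18 → value 9, running total 118.00
- #2 (17/35 per unit): 11 of 35 → value 11×17/35 = 5.3429, running total 123.34
Total 123.34.

123.34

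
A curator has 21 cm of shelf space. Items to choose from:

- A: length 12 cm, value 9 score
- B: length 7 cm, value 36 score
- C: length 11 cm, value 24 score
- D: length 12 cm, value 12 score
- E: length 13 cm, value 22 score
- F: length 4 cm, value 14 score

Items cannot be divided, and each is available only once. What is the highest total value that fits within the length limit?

This is a 0/1 knapsack; check combinations near the capacity.
- B+C: length 7+11=18, value 36+24=60
- B+E: length 7+13=20, value 36+22=58
- B+F: length 7+4=11, value 36+14=50
- B+D: length 7+12=19, value 36+12=48
Best: 60 score.

60 score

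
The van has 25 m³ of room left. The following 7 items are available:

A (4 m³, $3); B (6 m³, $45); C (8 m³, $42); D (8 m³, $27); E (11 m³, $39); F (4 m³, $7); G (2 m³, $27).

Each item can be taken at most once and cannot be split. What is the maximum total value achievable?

This is a 0/1 knapsack; check combinations near the capacity.
- B+C+D+G: volume 6+8+8+2=24, value 45+42+27+27=141
- B+C+E: volume 6+8+11=25, value 45+42+39=126
- A+B+C+F+G: volume 4+6+8+4+2=24, value 3+45+42+7+27=124
- B+C+F+G: volume 6+8+4+2=20, value 45+42+7+27=121
- B+E+F+G: volume 6+11+4+2=23, value 45+39+7+27=118
Best: $141.

$141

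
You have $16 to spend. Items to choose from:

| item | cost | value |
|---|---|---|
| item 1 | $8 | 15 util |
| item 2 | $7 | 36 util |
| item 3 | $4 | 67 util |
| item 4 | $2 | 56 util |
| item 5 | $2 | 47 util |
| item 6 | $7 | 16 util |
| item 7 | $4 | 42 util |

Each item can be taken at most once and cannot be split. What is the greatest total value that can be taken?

Check high-value combinations within $16:
- item 3+item 4+item 5+item 7: cost 4+2+2+4=12, value 67+56+47+42=212
- item 2+item 3+item 4+item 5: cost 7+4+2+2=15, value 36+67+56+47=206
- item 3+item 4+item 5+item 6: cost 4+2+2+7=15, value 67+56+47+16=186
- item 1+item 3+item 4+item 5: cost 8+4+2+2=16, value 15+67+56+47=185
- item 2+item 4+item 5+item 7: cost 7+2+2+4=15, value 36+56+47+42=181
Best: 212 util.

212 util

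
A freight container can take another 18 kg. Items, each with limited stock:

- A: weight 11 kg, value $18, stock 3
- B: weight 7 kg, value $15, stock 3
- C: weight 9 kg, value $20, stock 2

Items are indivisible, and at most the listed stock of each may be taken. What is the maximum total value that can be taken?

Best selections within weight 18 and stock limits:
- 2×C: weight 18, value 40
- 1×B + 1×C: weight 16, value 35
- 1×A + 1×B: weight 18, value 33
Best: $40.

$40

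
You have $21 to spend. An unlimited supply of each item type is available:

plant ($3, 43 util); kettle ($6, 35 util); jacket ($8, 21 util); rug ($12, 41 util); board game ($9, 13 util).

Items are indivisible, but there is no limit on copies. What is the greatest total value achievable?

Best value-per-unit is plant at 43/3, and filling with it alone uses cost 7×3=21. No mix of the others beats 7×43 = 301.

301 util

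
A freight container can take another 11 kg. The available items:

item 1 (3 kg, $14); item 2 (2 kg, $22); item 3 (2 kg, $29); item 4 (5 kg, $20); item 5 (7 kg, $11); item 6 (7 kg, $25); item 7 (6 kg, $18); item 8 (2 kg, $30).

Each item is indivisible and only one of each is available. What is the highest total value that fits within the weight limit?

$101

Check high-value combinations within 11 kg:
- item 2+item 3+item 4+item 8: weight 2+2+5+2=11, value 22+29+20+30=101
- item 1+item 2+item 3+item 8: weight 3+2+2+2=9, value 14+22+29+30=95
- item 3+item 6+item 8: weight 2+7+2=11, value 29+25+30=84
- item 2+item 3+item 8: weight 2+2+2=6, value 22+29+30=81
Best: $101.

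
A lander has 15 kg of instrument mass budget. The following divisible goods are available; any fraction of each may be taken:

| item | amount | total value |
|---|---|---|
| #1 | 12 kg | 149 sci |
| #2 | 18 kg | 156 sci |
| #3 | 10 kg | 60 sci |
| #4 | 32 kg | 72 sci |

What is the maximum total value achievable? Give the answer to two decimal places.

Take in order of value per unit:
- #1 (149/12 per unit): all 12 → value 149, running total 149.00
- #2 (156/18 per unit): 3 of 18 → value 3×156/18 = 26.0000, running total 175.00
Total 175.00.

175.00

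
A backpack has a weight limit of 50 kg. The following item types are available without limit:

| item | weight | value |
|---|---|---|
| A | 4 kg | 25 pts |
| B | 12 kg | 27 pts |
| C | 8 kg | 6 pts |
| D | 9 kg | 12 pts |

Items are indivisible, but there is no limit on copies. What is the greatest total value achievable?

Best value-per-unit is A at 25/4, and filling with it alone uses weight 12×4=48. No mix of the others beats 12×25 = 300.

300 pts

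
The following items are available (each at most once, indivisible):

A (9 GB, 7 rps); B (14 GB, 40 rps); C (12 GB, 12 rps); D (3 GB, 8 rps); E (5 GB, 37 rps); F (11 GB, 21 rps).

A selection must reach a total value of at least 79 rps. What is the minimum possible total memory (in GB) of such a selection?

Subsets with value ≥ 79, sorted by total memory:
- B+D+E: memory 22, value 85
- A+B+E: memory 28, value 84
Minimum memory: 22 GB.

22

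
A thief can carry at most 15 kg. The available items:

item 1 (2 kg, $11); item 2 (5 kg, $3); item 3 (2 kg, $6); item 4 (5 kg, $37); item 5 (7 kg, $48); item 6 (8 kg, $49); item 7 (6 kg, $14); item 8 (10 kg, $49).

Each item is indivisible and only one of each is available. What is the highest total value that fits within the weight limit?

$97

Check high-value combinations within 15 kg:
- item 1+item 4+item 6: weight 2+5+8=15, value 11+37+49=97
- item 5+item 6: weight 7+8=15, value 48+49=97
- item 1+item 4+item 5: weight 2+5+7=14, value 11+37+48=96
- item 3+item 4+item 6: weight 2+5+8=15, value 6+37+49=92
- item 3+item 4+item 5: weight 2+5+7=14, value 6+37+48=91
Best: $97.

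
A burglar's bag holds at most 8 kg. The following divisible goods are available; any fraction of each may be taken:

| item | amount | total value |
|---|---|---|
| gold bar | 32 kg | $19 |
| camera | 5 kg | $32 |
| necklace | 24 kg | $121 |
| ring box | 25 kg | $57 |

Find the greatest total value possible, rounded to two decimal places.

47.13

Take in order of value per unit:
- camera (32/5 per unit): all 5 → value 32, running total 32.00
- necklace (121/24 per unit): 3 of 24 → value 3×121/24 = 15.1250, running total 47.13
Total 47.13.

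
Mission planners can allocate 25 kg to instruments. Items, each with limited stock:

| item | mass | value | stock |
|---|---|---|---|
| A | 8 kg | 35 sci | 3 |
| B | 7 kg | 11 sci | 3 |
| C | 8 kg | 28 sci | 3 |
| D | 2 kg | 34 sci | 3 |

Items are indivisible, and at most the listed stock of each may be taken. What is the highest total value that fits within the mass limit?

172 sci

Top feasible selections:
- 2×A + 3×D: mass 22, value 172
- 1×A + 1×C + 3×D: mass 22, value 165
- 2×C + 3×D: mass 22, value 158
Best: 172 sci.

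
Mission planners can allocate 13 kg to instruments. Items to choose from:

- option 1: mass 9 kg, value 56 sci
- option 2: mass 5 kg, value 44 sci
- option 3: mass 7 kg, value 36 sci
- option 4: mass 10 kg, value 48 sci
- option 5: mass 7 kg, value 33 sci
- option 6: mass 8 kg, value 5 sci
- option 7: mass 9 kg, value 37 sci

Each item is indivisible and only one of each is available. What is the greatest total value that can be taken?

80 sci

This is a 0/1 knapsack; check combinations near the capacity.
- option 2+option 3: mass 5+7=12, value 44+36=80
- option 2+option 5: mass 5+7=12, value 44+33=77
- option 1: mass 9, value 56
- option 2+option 6: mass 5+8=13, value 44+5=49
- option 4: mass 10, value 48
Best: 80 sci.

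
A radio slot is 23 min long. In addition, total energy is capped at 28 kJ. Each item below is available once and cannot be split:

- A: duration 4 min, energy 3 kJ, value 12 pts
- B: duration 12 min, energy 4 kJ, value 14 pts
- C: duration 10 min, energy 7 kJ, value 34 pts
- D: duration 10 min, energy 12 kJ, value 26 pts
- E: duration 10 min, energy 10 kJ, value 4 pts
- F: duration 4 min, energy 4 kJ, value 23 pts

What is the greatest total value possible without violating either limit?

Feasible sets respecting both limits:
- A+C+F: duration 18, energy 14, value 69
- A+D+F: duration 18, energy 19, value 61
- C+D: duration 20, energy 19, value 60
Best: 69 pts.

69 pts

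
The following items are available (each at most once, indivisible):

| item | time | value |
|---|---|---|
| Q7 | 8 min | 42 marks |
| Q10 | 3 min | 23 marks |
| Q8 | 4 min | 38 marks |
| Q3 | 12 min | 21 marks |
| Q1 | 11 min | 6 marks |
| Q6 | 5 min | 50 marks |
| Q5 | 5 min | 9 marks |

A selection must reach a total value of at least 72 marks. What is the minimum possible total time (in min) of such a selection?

Subsets with value ≥ 72, sorted by total time:
- Q10+Q6: time 8, value 73
- Q8+Q6: time 9, value 88
- Q10+Q8+Q6: time 12, value 111
- Q7+Q8: time 12, value 80
Minimum time: 8 min.

8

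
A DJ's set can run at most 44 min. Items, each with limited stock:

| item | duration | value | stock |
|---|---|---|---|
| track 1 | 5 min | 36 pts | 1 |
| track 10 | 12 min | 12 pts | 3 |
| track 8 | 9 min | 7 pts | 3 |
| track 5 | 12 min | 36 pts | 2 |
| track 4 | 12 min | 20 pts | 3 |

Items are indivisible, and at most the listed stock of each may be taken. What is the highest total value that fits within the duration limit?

Best selections within duration 44 and stock limits:
- 1×track 1 + 2×track 5 + 1×track 4: duration 41, value 128
- 1×track 1 + 1×track 10 + 2×track 5: duration 41, value 120
- 1×track 1 + 1×track 8 + 2×track 5: duration 38, value 115
Best: 128 pts.

128 pts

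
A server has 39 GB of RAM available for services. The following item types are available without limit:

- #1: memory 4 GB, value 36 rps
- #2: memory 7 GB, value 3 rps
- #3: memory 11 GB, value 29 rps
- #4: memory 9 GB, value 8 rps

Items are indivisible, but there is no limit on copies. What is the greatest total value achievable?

Best value-per-unit is #1 at 36/4, and filling with it alone uses memory 9×4=36. No mix of the others beats 9×36 = 324.

324 rps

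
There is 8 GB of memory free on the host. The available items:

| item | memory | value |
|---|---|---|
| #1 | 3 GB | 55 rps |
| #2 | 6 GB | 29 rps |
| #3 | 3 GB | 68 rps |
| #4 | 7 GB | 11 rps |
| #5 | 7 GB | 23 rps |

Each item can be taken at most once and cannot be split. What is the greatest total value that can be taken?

This is a 0/1 knapsack; check combinations near the capacity.
- #1+#3: memory 3+3=6, value 55+68=123
- #3: memory 3, value 68
- #1: memory 3, value 55
- #2: memory 6, value 29
Best: 123 rps.

123 rps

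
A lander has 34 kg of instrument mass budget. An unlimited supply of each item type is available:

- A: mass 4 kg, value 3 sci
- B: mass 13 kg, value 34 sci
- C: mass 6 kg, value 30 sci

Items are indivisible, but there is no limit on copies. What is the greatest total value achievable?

Best value-per-unit is C at 30/6; filling with it alone gives 5×30 = 150.
Optimal mix: 1×A + 5×C → mass 34, value 153.

153 sci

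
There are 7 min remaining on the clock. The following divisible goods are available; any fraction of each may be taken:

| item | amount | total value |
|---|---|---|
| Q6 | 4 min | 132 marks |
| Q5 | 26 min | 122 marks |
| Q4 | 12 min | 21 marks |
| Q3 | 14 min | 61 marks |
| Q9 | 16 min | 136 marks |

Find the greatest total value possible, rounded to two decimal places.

157.50

Take in order of value per unit:
- Q6 (132/4 per unit): all 4 → value 132, running total 132.00
- Q9 (136/16 per unit): 3 of 16 → value 3×136/16 = 25.5000, running total 157.50
Total 157.50.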